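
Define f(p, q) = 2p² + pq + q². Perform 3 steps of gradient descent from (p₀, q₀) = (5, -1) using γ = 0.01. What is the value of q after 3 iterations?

∇f = (4p + q, p + 2q)
(p₁, q₁) = (5, -1) − 0.01·(19, 3) = (4.81, -1.03)
(p₂, q₂) = (4.81, -1.03) − 0.01·(18.21, 2.75) = (4.6279, -1.0575)
(p₃, q₃) = (4.6279, -1.0575) − 0.01·(17.4541, 2.5129) = (4.453359, -1.082629)
q = -1.082629

-1.082629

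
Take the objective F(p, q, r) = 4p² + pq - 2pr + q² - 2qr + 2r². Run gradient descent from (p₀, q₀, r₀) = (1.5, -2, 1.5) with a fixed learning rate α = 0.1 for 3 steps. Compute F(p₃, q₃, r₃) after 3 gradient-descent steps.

0.88665975

∇F = (8p + q - 2r, p + 2q - 2r, -2p - 2q + 4r)
(p₁, q₁, r₁) = (1.5, -2, 1.5) − 0.1·(7, -5.5, 7) = (0.8, -1.45, 0.8)
(p₂, q₂, r₂) = (0.8, -1.45, 0.8) − 0.1·(3.35, -3.7, 4.5) = (0.465, -1.08, 0.35)
(p₃, q₃, r₃) = (0.465, -1.08, 0.35) − 0.1·(1.94, -2.395, 2.63) = (0.271, -0.8405, 0.087)
F(0.271, -0.8405, 0.087) = 0.88665975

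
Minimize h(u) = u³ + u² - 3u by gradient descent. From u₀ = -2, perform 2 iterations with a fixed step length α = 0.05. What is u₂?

-2.634375

h′(u) = 3u² + 2u - 3
Step 1: h′(-2) = 5; u₁ = -2 − 0.05·5 = -2.25
Step 2: h′(-2.25) = 7.6875; u₂ = -2.25 − 0.05·7.6875 = -2.634375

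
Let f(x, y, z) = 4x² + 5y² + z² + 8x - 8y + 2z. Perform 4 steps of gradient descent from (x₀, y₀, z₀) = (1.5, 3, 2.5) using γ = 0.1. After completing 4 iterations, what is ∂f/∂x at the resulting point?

0.032

∇f = (8x + 8, 10y - 8, 2z + 2)
(x₁, y₁, z₁) = (1.5, 3, 2.5) − 0.1·(20, 22, 7) = (-0.5, 0.8, 1.8)
(x₂, y₂, z₂) = (-0.5, 0.8, 1.8) − 0.1·(4, 0, 5.6) = (-0.9, 0.8, 1.24)
(x₃, y₃, z₃) = (-0.9, 0.8, 1.24) − 0.1·(0.8, 0, 4.48) = (-0.98, 0.8, 0.792)
(x₄, y₄, z₄) = (-0.98, 0.8, 0.792) − 0.1·(0.16, 0, 3.584) = (-0.996, 0.8, 0.4336)
∂f/∂x at (-0.996, 0.8, 0.4336) = 0.032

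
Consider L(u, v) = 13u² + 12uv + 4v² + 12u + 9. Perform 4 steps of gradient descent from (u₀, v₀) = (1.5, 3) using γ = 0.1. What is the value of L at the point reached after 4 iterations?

80009.09911296

∇L = (26u + 12v + 12, 12u + 8v)
(u₁, v₁) = (1.5, 3) − 0.1·(87, 42) = (-7.2, -1.2)
(u₂, v₂) = (-7.2, -1.2) − 0.1·(-189.6, -96) = (11.76, 8.4)
(u₃, v₃) = (11.76, 8.4) − 0.1·(418.56, 208.32) = (-30.096, -12.432)
(u₄, v₄) = (-30.096, -12.432) − 0.1·(-919.68, -460.608) = (61.872, 33.6288)
L(61.872, 33.6288) = 80009.09911296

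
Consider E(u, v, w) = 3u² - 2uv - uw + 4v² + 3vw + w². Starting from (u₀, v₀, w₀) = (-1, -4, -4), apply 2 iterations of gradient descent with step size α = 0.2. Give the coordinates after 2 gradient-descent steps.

∇E = (6u - 2v - w, -2u + 8v + 3w, -u + 3v + 2w)
(u₁, v₁, w₁) = (-1, -4, -4) − 0.2·(6, -42, -19) = (-2.2, 4.4, -0.2)
(u₂, v₂, w₂) = (-2.2, 4.4, -0.2) − 0.2·(-21.8, 39, 15) = (2.16, -3.4, -3.2)

(2.16, -3.4, -3.2)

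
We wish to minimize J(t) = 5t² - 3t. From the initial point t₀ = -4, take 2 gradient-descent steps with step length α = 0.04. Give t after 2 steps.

-1.248

J′(t) = 10t - 3
Step 1: J′(-4) = -43; t₁ = -4 − 0.04·(-43) = -2.28
Step 2: J′(-2.28) = -25.8; t₂ = -2.28 − 0.04·(-25.8) = -1.248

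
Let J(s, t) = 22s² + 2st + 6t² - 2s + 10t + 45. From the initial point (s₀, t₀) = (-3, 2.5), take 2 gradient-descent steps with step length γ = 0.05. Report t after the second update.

-0.525

∇J = (44s + 2t - 2, 2s + 12t + 10)
(s₁, t₁) = (-3, 2.5) − 0.05·(-129, 34) = (3.45, 0.8)
(s₂, t₂) = (3.45, 0.8) − 0.05·(151.4, 26.5) = (-4.12, -0.525)
t = -0.525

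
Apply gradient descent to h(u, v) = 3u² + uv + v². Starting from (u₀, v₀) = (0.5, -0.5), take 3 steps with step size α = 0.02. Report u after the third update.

∇h = (6u + v, u + 2v)
Step 1: at (0.5, -0.5), ∇h = (2.5, -0.5) → (0.5, -0.5) − 0.02·(2.5, -0.5) = (0.45, -0.49)
Step 2: at (0.45, -0.49), ∇h = (2.21, -0.53) → (0.45, -0.49) − 0.02·(2.21, -0.53) = (0.4058, -0.4794)
Step 3: at (0.4058, -0.4794), ∇h = (1.9554, -0.553) → (0.4058, -0.4794) − 0.02·(1.9554, -0.553) = (0.366692, -0.46834)
u = 0.366692

0.366692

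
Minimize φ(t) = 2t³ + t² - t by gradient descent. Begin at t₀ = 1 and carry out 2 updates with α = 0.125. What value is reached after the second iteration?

0.20703125

φ′(t) = 6t² + 2t - 1
t₁ = 1 − 0.125·7 = 0.125
t₂ = 0.125 − 0.125·(-0.65625) = 0.20703125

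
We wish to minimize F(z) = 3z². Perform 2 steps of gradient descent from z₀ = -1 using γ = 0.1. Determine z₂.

F′(z) = 6z
z₁ = -1 − 0.1·(-6) = -0.4
z₂ = -0.4 − 0.1·(-2.4) = -0.16

-0.16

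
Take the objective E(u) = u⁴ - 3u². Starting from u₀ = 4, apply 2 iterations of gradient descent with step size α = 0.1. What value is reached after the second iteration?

2800.4352

E′(u) = 4u³ - 6u
u₁ = 4 − 0.1·232 = -19.2
u₂ = -19.2 − 0.1·(-28196.352) = 2800.4352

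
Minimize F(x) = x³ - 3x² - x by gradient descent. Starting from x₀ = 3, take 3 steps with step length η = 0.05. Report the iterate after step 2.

F′(x) = 3x² - 6x - 1
x₁ = 3 − 0.05·8 = 2.6
x₂ = 2.6 − 0.05·3.68 = 2.416

2.416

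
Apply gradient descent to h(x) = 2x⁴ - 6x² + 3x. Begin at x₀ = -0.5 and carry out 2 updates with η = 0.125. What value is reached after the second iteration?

h′(x) = 8x³ - 12x + 3
Step 1: h′(-0.5) = 8; x₁ = -0.5 − 0.125·8 = -1.5
Step 2: h′(-1.5) = -6; x₂ = -1.5 − 0.125·(-6) = -0.75

-0.75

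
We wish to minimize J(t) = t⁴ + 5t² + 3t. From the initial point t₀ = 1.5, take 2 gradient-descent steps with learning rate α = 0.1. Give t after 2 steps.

J′(t) = 4t³ + 10t + 3
Step 1: J′(1.5) = 31.5; t₁ = 1.5 − 0.1·31.5 = -1.65
Step 2: J′(-1.65) = -31.4685; t₂ = -1.65 − 0.1·(-31.4685) = 1.49685

1.49685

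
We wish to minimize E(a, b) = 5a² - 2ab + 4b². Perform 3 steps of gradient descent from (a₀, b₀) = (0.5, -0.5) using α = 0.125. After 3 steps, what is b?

0.0234375

∇E = (10a - 2b, -2a + 8b)
Step 1: at (0.5, -0.5), ∇E = (6, -5) → (0.5, -0.5) − 0.125·(6, -5) = (-0.25, 0.125)
Step 2: at (-0.25, 0.125), ∇E = (-2.75, 1.5) → (-0.25, 0.125) − 0.125·(-2.75, 1.5) = (0.09375, -0.0625)
Step 3: at (0.09375, -0.0625), ∇E = (1.0625, -0.6875) → (0.09375, -0.0625) − 0.125·(1.0625, -0.6875) = (-0.0390625, 0.0234375)
b = 0.0234375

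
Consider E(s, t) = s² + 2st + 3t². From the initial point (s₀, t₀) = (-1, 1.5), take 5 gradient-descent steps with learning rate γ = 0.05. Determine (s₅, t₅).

(-0.97578, 0.5387)

∇E = (2s + 2t, 2s + 6t)
Step 1: at (-1, 1.5), ∇E = (1, 7) → (-1, 1.5) − 0.05·(1, 7) = (-1.05, 1.15)
Step 2: at (-1.05, 1.15), ∇E = (0.2, 4.8) → (-1.05, 1.15) − 0.05·(0.2, 4.8) = (-1.06, 0.91)
Step 3: at (-1.06, 0.91), ∇E = (-0.3, 3.34) → (-1.06, 0.91) − 0.05·(-0.3, 3.34) = (-1.045, 0.743)
Step 4: at (-1.045, 0.743), ∇E = (-0.604, 2.368) → (-1.045, 0.743) − 0.05·(-0.604, 2.368) = (-1.0148, 0.6246)
Step 5: at (-1.0148, 0.6246), ∇E = (-0.7804, 1.718) → (-1.0148, 0.6246) − 0.05·(-0.7804, 1.718) = (-0.97578, 0.5387)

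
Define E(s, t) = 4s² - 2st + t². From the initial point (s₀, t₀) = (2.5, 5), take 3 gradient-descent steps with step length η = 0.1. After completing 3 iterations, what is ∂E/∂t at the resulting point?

4.68

∇E = (8s - 2t, -2s + 2t)
(s₁, t₁) = (2.5, 5) − 0.1·(10, 5) = (1.5, 4.5)
(s₂, t₂) = (1.5, 4.5) − 0.1·(3, 6) = (1.2, 3.9)
(s₃, t₃) = (1.2, 3.9) − 0.1·(1.8, 5.4) = (1.02, 3.36)
∂E/∂t at (1.02, 3.36) = 4.68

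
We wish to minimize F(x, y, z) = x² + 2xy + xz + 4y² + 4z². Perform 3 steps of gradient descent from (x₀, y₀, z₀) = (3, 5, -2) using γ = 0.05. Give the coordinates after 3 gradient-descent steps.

∇F = (2x + 2y + z, 2x + 8y, x + 8z)
Step 1: at (3, 5, -2), ∇F = (14, 46, -13) → (3, 5, -2) − 0.05·(14, 46, -13) = (2.3, 2.7, -1.35)
Step 2: at (2.3, 2.7, -1.35), ∇F = (8.65, 26.2, -8.5) → (2.3, 2.7, -1.35) − 0.05·(8.65, 26.2, -8.5) = (1.8675, 1.39, -0.925)
Step 3: at (1.8675, 1.39, -0.925), ∇F = (5.59, 14.855, -5.5325) → (1.8675, 1.39, -0.925) − 0.05·(5.59, 14.855, -5.5325) = (1.588, 0.64725, -0.648375)

(1.588, 0.64725, -0.648375)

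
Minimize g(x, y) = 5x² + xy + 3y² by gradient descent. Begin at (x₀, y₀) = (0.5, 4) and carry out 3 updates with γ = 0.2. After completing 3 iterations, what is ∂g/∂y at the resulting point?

∇g = (10x + y, x + 6y)
(x₁, y₁) = (0.5, 4) − 0.2·(9, 24.5) = (-1.3, -0.9)
(x₂, y₂) = (-1.3, -0.9) − 0.2·(-13.9, -6.7) = (1.48, 0.44)
(x₃, y₃) = (1.48, 0.44) − 0.2·(15.24, 4.12) = (-1.568, -0.384)
∂g/∂y at (-1.568, -0.384) = -3.872

-3.872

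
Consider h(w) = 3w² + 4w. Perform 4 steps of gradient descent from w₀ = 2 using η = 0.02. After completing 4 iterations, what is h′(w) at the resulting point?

h′(w) = 6w + 4
w₁ = 2 − 0.02·16 = 1.68
w₂ = 1.68 − 0.02·14.08 = 1.3984
w₃ = 1.3984 − 0.02·12.3904 = 1.150592
w₄ = 1.150592 − 0.02·10.903552 = 0.93252096
h′(w) at (0.93252096) = 9.59512576

9.59512576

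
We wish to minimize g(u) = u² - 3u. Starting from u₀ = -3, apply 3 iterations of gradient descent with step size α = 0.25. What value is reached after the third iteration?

g′(u) = 2u - 3
u₁ = -3 − 0.25·(-9) = -0.75
u₂ = -0.75 − 0.25·(-4.5) = 0.375
u₃ = 0.375 − 0.25·(-2.25) = 0.9375

0.9375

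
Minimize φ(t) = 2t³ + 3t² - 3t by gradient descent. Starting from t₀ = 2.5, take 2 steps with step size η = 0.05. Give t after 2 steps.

0.1673125

φ′(t) = 6t² + 6t - 3
t₁ = 2.5 − 0.05·49.5 = 0.025
t₂ = 0.025 − 0.05·(-2.84625) = 0.1673125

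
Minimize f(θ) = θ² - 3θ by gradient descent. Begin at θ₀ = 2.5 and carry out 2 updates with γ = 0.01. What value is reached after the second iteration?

2.4604

f′(θ) = 2θ - 3
Step 1: f′(2.5) = 2; θ₁ = 2.5 − 0.01·2 = 2.48
Step 2: f′(2.48) = 1.96; θ₂ = 2.48 − 0.01·1.96 = 2.4604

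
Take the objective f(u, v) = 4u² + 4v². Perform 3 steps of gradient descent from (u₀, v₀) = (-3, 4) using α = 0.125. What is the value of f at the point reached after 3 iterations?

∇f = (8u, 8v)
Step 1: at (-3, 4), ∇f = (-24, 32) → (-3, 4) − 0.125·(-24, 32) = (0, 0)
Step 2: at (0, 0), ∇f = (0, 0) → (0, 0) − 0.125·(0, 0) = (0, 0)
Step 3: at (0, 0), ∇f = (0, 0) → (0, 0) − 0.125·(0, 0) = (0, 0)
f(0, 0) = 0

0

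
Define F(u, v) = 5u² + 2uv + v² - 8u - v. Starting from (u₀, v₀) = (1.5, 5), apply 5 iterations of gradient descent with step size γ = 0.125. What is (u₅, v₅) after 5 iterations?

(0.46484375, 1.33984375)

∇F = (10u + 2v - 8, 2u + 2v - 1)
Step 1: at (1.5, 5), ∇F = (17, 12) → (1.5, 5) − 0.125·(17, 12) = (-0.625, 3.5)
Step 2: at (-0.625, 3.5), ∇F = (-7.25, 4.75) → (-0.625, 3.5) − 0.125·(-7.25, 4.75) = (0.28125, 2.90625)
Step 3: at (0.28125, 2.90625), ∇F = (0.625, 5.375) → (0.28125, 2.90625) − 0.125·(0.625, 5.375) = (0.203125, 2.234375)
Step 4: at (0.203125, 2.234375), ∇F = (-1.5, 3.875) → (0.203125, 2.234375) − 0.125·(-1.5, 3.875) = (0.390625, 1.75)
Step 5: at (0.390625, 1.75), ∇F = (-0.59375, 3.28125) → (0.390625, 1.75) − 0.125·(-0.59375, 3.28125) = (0.46484375, 1.33984375)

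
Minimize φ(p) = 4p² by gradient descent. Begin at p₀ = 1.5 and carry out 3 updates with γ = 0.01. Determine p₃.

φ′(p) = 8p
Step 1: φ′(1.5) = 12; p₁ = 1.5 − 0.01·12 = 1.38
Step 2: φ′(1.38) = 11.04; p₂ = 1.38 − 0.01·11.04 = 1.2696
Step 3: φ′(1.2696) = 10.1568; p₃ = 1.2696 − 0.01·10.1568 = 1.168032

1.168032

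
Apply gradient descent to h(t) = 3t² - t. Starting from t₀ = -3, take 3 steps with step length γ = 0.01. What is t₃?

h′(t) = 6t - 1
t₁ = -3 − 0.01·(-19) = -2.81
t₂ = -2.81 − 0.01·(-17.86) = -2.6314
t₃ = -2.6314 − 0.01·(-16.7884) = -2.463516

-2.463516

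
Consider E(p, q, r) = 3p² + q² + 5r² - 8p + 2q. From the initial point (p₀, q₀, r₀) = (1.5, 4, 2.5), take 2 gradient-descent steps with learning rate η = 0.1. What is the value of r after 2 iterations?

∇E = (6p - 8, 2q + 2, 10r)
Step 1: at (1.5, 4, 2.5), ∇E = (1, 10, 25) → (1.5, 4, 2.5) − 0.1·(1, 10, 25) = (1.4, 3, 0)
Step 2: at (1.4, 3, 0), ∇E = (0.4, 8, 0) → (1.4, 3, 0) − 0.1·(0.4, 8, 0) = (1.36, 2.2, 0)
r = 0

0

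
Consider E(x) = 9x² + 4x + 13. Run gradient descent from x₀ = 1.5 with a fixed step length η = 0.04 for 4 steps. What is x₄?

-0.21163648

E′(x) = 18x + 4
x₁ = 1.5 − 0.04·31 = 0.26
x₂ = 0.26 − 0.04·8.68 = -0.0872
x₃ = -0.0872 − 0.04·2.4304 = -0.184416
x₄ = -0.184416 − 0.04·0.680512 = -0.21163648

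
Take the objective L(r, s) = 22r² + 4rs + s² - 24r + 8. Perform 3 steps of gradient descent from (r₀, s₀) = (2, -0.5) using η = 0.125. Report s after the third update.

∇L = (44r + 4s - 24, 4r + 2s)
Step 1: at (2, -0.5), ∇L = (62, 7) → (2, -0.5) − 0.125·(62, 7) = (-5.75, -1.375)
Step 2: at (-5.75, -1.375), ∇L = (-282.5, -25.75) → (-5.75, -1.375) − 0.125·(-282.5, -25.75) = (29.5625, 1.84375)
Step 3: at (29.5625, 1.84375), ∇L = (1284.125, 121.9375) → (29.5625, 1.84375) − 0.125·(1284.125, 121.9375) = (-130.953125, -13.3984375)
s = -13.3984375

-13.3984375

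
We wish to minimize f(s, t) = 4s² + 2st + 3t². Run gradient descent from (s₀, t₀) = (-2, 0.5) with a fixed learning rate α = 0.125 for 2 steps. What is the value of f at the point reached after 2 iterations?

0.14453125

∇f = (8s + 2t, 2s + 6t)
(s₁, t₁) = (-2, 0.5) − 0.125·(-15, -1) = (-0.125, 0.625)
(s₂, t₂) = (-0.125, 0.625) − 0.125·(0.25, 3.5) = (-0.15625, 0.1875)
f(-0.15625, 0.1875) = 0.14453125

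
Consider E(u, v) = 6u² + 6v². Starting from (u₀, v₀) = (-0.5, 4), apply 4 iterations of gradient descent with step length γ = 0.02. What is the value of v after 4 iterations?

1.33448704

∇E = (12u, 12v)
Step 1: at (-0.5, 4), ∇E = (-6, 48) → (-0.5, 4) − 0.02·(-6, 48) = (-0.38, 3.04)
Step 2: at (-0.38, 3.04), ∇E = (-4.56, 36.48) → (-0.38, 3.04) − 0.02·(-4.56, 36.48) = (-0.2888, 2.3104)
Step 3: at (-0.2888, 2.3104), ∇E = (-3.4656, 27.7248) → (-0.2888, 2.3104) − 0.02·(-3.4656, 27.7248) = (-0.219488, 1.755904)
Step 4: at (-0.219488, 1.755904), ∇E = (-2.633856, 21.070848) → (-0.219488, 1.755904) − 0.02·(-2.633856, 21.070848) = (-0.16681088, 1.33448704)
v = 1.33448704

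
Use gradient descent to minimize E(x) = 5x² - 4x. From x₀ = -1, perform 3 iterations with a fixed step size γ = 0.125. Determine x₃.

E′(x) = 10x - 4
Step 1: E′(-1) = -14; x₁ = -1 − 0.125·(-14) = 0.75
Step 2: E′(0.75) = 3.5; x₂ = 0.75 − 0.125·3.5 = 0.3125
Step 3: E′(0.3125) = -0.875; x₃ = 0.3125 − 0.125·(-0.875) = 0.421875

0.421875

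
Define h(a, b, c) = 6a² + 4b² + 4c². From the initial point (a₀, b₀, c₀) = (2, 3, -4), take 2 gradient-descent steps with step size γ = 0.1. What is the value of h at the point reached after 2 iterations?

0.1984

∇h = (12a, 8b, 8c)
Step 1: at (2, 3, -4), ∇h = (24, 24, -32) → (2, 3, -4) − 0.1·(24, 24, -32) = (-0.4, 0.6, -0.8)
Step 2: at (-0.4, 0.6, -0.8), ∇h = (-4.8, 4.8, -6.4) → (-0.4, 0.6, -0.8) − 0.1·(-4.8, 4.8, -6.4) = (0.08, 0.12, -0.16)
h(0.08, 0.12, -0.16) = 0.1984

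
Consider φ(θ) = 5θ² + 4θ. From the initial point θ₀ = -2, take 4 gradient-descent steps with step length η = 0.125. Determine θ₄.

-0.40625

φ′(θ) = 10θ + 4
Step 1: φ′(-2) = -16; θ₁ = -2 − 0.125·(-16) = 0
Step 2: φ′(0) = 4; θ₂ = 0 − 0.125·4 = -0.5
Step 3: φ′(-0.5) = -1; θ₃ = -0.5 − 0.125·(-1) = -0.375
Step 4: φ′(-0.375) = 0.25; θ₄ = -0.375 − 0.125·0.25 = -0.40625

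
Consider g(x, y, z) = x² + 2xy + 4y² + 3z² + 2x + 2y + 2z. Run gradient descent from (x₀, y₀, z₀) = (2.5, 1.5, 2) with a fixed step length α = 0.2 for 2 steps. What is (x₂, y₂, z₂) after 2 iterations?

∇g = (2x + 2y + 2, 2x + 8y + 2, 6z + 2)
(x₁, y₁, z₁) = (2.5, 1.5, 2) − 0.2·(10, 19, 14) = (0.5, -2.3, -0.8)
(x₂, y₂, z₂) = (0.5, -2.3, -0.8) − 0.2·(-1.6, -15.4, -2.8) = (0.82, 0.78, -0.24)

(0.82, 0.78, -0.24)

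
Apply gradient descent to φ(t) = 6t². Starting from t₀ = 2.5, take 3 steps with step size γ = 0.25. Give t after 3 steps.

φ′(t) = 12t
t₁ = 2.5 − 0.25·30 = -5
t₂ = -5 − 0.25·(-60) = 10
t₃ = 10 − 0.25·120 = -20

-20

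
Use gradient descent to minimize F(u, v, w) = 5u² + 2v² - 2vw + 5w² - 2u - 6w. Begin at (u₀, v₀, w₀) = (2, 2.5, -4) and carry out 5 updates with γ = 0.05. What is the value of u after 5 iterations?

∇F = (10u - 2, 4v - 2w, -2v + 10w - 6)
Step 1: at (2, 2.5, -4), ∇F = (18, 18, -51) → (2, 2.5, -4) − 0.05·(18, 18, -51) = (1.1, 1.6, -1.45)
Step 2: at (1.1, 1.6, -1.45), ∇F = (9, 9.3, -23.7) → (1.1, 1.6, -1.45) − 0.05·(9, 9.3, -23.7) = (0.65, 1.135, -0.265)
Step 3: at (0.65, 1.135, -0.265), ∇F = (4.5, 5.07, -10.92) → (0.65, 1.135, -0.265) − 0.05·(4.5, 5.07, -10.92) = (0.425, 0.8815, 0.281)
Step 4: at (0.425, 0.8815, 0.281), ∇F = (2.25, 2.964, -4.953) → (0.425, 0.8815, 0.281) − 0.05·(2.25, 2.964, -4.953) = (0.3125, 0.7333, 0.52865)
Step 5: at (0.3125, 0.7333, 0.52865), ∇F = (1.125, 1.8759, -2.1801) → (0.3125, 0.7333, 0.52865) − 0.05·(1.125, 1.8759, -2.1801) = (0.25625, 0.639505, 0.637655)
u = 0.25625

0.25625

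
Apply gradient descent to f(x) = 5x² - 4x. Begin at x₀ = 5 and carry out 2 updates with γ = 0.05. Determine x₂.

1.55

f′(x) = 10x - 4
x₁ = 5 − 0.05·46 = 2.7
x₂ = 2.7 − 0.05·23 = 1.55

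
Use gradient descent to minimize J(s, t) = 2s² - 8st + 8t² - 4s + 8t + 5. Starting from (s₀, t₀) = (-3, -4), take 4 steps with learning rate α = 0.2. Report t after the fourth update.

∇J = (4s - 8t - 4, -8s + 16t + 8)
(s₁, t₁) = (-3, -4) − 0.2·(16, -32) = (-6.2, 2.4)
(s₂, t₂) = (-6.2, 2.4) − 0.2·(-48, 96) = (3.4, -16.8)
(s₃, t₃) = (3.4, -16.8) − 0.2·(144, -288) = (-25.4, 40.8)
(s₄, t₄) = (-25.4, 40.8) − 0.2·(-432, 864) = (61, -132)
t = -132

-132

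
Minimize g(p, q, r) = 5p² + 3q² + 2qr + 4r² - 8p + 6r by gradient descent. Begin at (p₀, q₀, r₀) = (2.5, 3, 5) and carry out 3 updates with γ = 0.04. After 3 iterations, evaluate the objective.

7.211998307328

∇g = (10p - 8, 6q + 2r, 2q + 8r + 6)
Step 1: at (2.5, 3, 5), ∇g = (17, 28, 52) → (2.5, 3, 5) − 0.04·(17, 28, 52) = (1.82, 1.88, 2.92)
Step 2: at (1.82, 1.88, 2.92), ∇g = (10.2, 17.12, 33.12) → (1.82, 1.88, 2.92) − 0.04·(10.2, 17.12, 33.12) = (1.412, 1.1952, 1.5952)
Step 3: at (1.412, 1.1952, 1.5952), ∇g = (6.12, 10.3616, 21.152) → (1.412, 1.1952, 1.5952) − 0.04·(6.12, 10.3616, 21.152) = (1.1672, 0.780736, 0.74912)
g(1.1672, 0.780736, 0.74912) = 7.211998307328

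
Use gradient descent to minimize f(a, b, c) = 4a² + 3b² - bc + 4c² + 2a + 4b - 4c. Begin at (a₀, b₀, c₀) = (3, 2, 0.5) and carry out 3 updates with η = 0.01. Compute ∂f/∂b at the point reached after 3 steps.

12.826494

∇f = (8a + 2, 6b - c + 4, -b + 8c - 4)
Step 1: at (3, 2, 0.5), ∇f = (26, 15.5, -2) → (3, 2, 0.5) − 0.01·(26, 15.5, -2) = (2.74, 1.845, 0.52)
Step 2: at (2.74, 1.845, 0.52), ∇f = (23.92, 14.55, -1.685) → (2.74, 1.845, 0.52) − 0.01·(23.92, 14.55, -1.685) = (2.5008, 1.6995, 0.53685)
Step 3: at (2.5008, 1.6995, 0.53685), ∇f = (22.0064, 13.66015, -1.4047) → (2.5008, 1.6995, 0.53685) − 0.01·(22.0064, 13.66015, -1.4047) = (2.280736, 1.5628985, 0.550897)
∂f/∂b at (2.280736, 1.5628985, 0.550897) = 12.826494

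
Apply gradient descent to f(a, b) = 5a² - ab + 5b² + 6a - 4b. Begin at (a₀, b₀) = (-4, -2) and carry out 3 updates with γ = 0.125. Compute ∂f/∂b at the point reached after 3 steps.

∇f = (10a - b + 6, -a + 10b - 4)
Step 1: at (-4, -2), ∇f = (-32, -20) → (-4, -2) − 0.125·(-32, -20) = (0, 0.5)
Step 2: at (0, 0.5), ∇f = (5.5, 1) → (0, 0.5) − 0.125·(5.5, 1) = (-0.6875, 0.375)
Step 3: at (-0.6875, 0.375), ∇f = (-1.25, 0.4375) → (-0.6875, 0.375) − 0.125·(-1.25, 0.4375) = (-0.53125, 0.3203125)
∂f/∂b at (-0.53125, 0.3203125) = -0.265625

-0.265625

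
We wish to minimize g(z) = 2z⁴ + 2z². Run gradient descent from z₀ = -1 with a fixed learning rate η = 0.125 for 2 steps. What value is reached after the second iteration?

0.125

g′(z) = 8z³ + 4z
z₁ = -1 − 0.125·(-12) = 0.5
z₂ = 0.5 − 0.125·3 = 0.125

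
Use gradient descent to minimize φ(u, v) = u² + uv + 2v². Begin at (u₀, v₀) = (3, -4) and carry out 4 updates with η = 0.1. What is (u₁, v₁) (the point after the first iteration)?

∇φ = (2u + v, u + 4v)
Step 1: at (3, -4), ∇φ = (2, -13) → (3, -4) − 0.1·(2, -13) = (2.8, -2.7)

(2.8, -2.7)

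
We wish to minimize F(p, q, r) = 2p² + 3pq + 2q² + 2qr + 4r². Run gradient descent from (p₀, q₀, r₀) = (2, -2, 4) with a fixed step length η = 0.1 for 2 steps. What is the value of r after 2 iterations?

∇F = (4p + 3q, 3p + 4q + 2r, 2q + 8r)
Step 1: at (2, -2, 4), ∇F = (2, 6, 28) → (2, -2, 4) − 0.1·(2, 6, 28) = (1.8, -2.6, 1.2)
Step 2: at (1.8, -2.6, 1.2), ∇F = (-0.6, -2.6, 4.4) → (1.8, -2.6, 1.2) − 0.1·(-0.6, -2.6, 4.4) = (1.86, -2.34, 0.76)
r = 0.76

0.76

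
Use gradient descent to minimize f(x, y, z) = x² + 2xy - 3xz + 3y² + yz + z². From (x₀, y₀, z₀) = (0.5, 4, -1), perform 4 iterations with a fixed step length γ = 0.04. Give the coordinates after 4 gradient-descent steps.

∇f = (2x + 2y - 3z, 2x + 6y + z, -3x + y + 2z)
(x₁, y₁, z₁) = (0.5, 4, -1) − 0.04·(12, 24, 0.5) = (0.02, 3.04, -1.02)
(x₂, y₂, z₂) = (0.02, 3.04, -1.02) − 0.04·(9.18, 17.26, 0.94) = (-0.3472, 2.3496, -1.0576)
(x₃, y₃, z₃) = (-0.3472, 2.3496, -1.0576) − 0.04·(7.1776, 12.3456, 1.276) = (-0.634304, 1.855776, -1.10864)
(x₄, y₄, z₄) = (-0.634304, 1.855776, -1.10864) − 0.04·(5.768864, 8.757408, 1.541408) = (-0.86505856, 1.50547968, -1.17029632)

(-0.86505856, 1.50547968, -1.17029632)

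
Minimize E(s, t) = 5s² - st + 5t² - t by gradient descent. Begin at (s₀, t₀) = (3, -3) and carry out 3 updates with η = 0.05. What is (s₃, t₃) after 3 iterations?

∇E = (10s - t, -s + 10t - 1)
(s₁, t₁) = (3, -3) − 0.05·(33, -34) = (1.35, -1.3)
(s₂, t₂) = (1.35, -1.3) − 0.05·(14.8, -15.35) = (0.61, -0.5325)
(s₃, t₃) = (0.61, -0.5325) − 0.05·(6.6325, -6.935) = (0.278375, -0.18575)

(0.278375, -0.18575)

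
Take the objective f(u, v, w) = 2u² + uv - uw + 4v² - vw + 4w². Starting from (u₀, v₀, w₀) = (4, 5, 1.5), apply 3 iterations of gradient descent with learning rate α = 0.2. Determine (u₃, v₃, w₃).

(-0.516, -1.78, 1.364)

∇f = (4u + v - w, u + 8v - w, -u - v + 8w)
(u₁, v₁, w₁) = (4, 5, 1.5) − 0.2·(19.5, 42.5, 3) = (0.1, -3.5, 0.9)
(u₂, v₂, w₂) = (0.1, -3.5, 0.9) − 0.2·(-4, -28.8, 10.6) = (0.9, 2.26, -1.22)
(u₃, v₃, w₃) = (0.9, 2.26, -1.22) − 0.2·(7.08, 20.2, -12.92) = (-0.516, -1.78, 1.364)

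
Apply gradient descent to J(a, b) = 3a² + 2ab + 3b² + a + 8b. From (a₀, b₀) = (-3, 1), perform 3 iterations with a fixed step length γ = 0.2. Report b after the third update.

-1.32

∇J = (6a + 2b + 1, 2a + 6b + 8)
(a₁, b₁) = (-3, 1) − 0.2·(-15, 8) = (0, -0.6)
(a₂, b₂) = (0, -0.6) − 0.2·(-0.2, 4.4) = (0.04, -1.48)
(a₃, b₃) = (0.04, -1.48) − 0.2·(-1.72, -0.8) = (0.384, -1.32)
b = -1.32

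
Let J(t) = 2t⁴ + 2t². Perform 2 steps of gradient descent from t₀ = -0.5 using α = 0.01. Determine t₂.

-0.44289416

J′(t) = 8t³ + 4t
t₁ = -0.5 − 0.01·(-3) = -0.47
t₂ = -0.47 − 0.01·(-2.710584) = -0.44289416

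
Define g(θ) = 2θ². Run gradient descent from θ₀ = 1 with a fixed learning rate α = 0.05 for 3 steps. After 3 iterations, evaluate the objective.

g′(θ) = 4θ
Step 1: g′(1) = 4; θ₁ = 1 − 0.05·4 = 0.8
Step 2: g′(0.8) = 3.2; θ₂ = 0.8 − 0.05·3.2 = 0.64
Step 3: g′(0.64) = 2.56; θ₃ = 0.64 − 0.05·2.56 = 0.512
g(0.512) = 0.524288

0.524288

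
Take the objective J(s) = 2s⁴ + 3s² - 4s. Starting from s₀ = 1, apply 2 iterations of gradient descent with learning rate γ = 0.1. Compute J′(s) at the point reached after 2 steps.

-1.088

J′(s) = 8s³ + 6s - 4
s₁ = 1 − 0.1·10 = 0
s₂ = 0 − 0.1·(-4) = 0.4
J′(s) at (0.4) = -1.088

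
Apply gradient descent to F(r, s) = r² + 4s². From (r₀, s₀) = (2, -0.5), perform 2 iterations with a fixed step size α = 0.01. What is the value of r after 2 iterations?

∇F = (2r, 8s)
Step 1: at (2, -0.5), ∇F = (4, -4) → (2, -0.5) − 0.01·(4, -4) = (1.96, -0.46)
Step 2: at (1.96, -0.46), ∇F = (3.92, -3.68) → (1.96, -0.46) − 0.01·(3.92, -3.68) = (1.9208, -0.4232)
r = 1.9208

1.9208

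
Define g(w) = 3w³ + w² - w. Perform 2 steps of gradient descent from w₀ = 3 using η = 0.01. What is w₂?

g′(w) = 9w² + 2w - 1
Step 1: g′(3) = 86; w₁ = 3 − 0.01·86 = 2.14
Step 2: g′(2.14) = 44.4964; w₂ = 2.14 − 0.01·44.4964 = 1.695036

1.695036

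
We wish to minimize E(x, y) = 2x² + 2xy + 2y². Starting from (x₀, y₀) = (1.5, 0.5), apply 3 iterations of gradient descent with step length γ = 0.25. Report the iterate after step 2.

∇E = (4x + 2y, 2x + 4y)
(x₁, y₁) = (1.5, 0.5) − 0.25·(7, 5) = (-0.25, -0.75)
(x₂, y₂) = (-0.25, -0.75) − 0.25·(-2.5, -3.5) = (0.375, 0.125)

(0.375, 0.125)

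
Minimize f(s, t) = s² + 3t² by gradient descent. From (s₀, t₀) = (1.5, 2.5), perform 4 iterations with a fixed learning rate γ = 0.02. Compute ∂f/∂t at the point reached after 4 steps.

∇f = (2s, 6t)
Step 1: at (1.5, 2.5), ∇f = (3, 15) → (1.5, 2.5) − 0.02·(3, 15) = (1.44, 2.2)
Step 2: at (1.44, 2.2), ∇f = (2.88, 13.2) → (1.44, 2.2) − 0.02·(2.88, 13.2) = (1.3824, 1.936)
Step 3: at (1.3824, 1.936), ∇f = (2.7648, 11.616) → (1.3824, 1.936) − 0.02·(2.7648, 11.616) = (1.327104, 1.70368)
Step 4: at (1.327104, 1.70368), ∇f = (2.654208, 10.22208) → (1.327104, 1.70368) − 0.02·(2.654208, 10.22208) = (1.27401984, 1.4992384)
∂f/∂t at (1.27401984, 1.4992384) = 8.9954304

8.9954304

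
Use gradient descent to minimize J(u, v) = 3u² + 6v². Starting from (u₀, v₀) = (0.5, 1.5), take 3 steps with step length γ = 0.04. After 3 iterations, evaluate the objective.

0.411428176896

∇J = (6u, 12v)
Step 1: at (0.5, 1.5), ∇J = (3, 18) → (0.5, 1.5) − 0.04·(3, 18) = (0.38, 0.78)
Step 2: at (0.38, 0.78), ∇J = (2.28, 9.36) → (0.38, 0.78) − 0.04·(2.28, 9.36) = (0.2888, 0.4056)
Step 3: at (0.2888, 0.4056), ∇J = (1.7328, 4.8672) → (0.2888, 0.4056) − 0.04·(1.7328, 4.8672) = (0.219488, 0.210912)
J(0.219488, 0.210912) = 0.411428176896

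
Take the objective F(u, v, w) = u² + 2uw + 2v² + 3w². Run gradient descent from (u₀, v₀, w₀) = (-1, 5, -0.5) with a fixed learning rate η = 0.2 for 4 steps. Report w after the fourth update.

∇F = (2u + 2w, 4v, 2u + 6w)
Step 1: at (-1, 5, -0.5), ∇F = (-3, 20, -5) → (-1, 5, -0.5) − 0.2·(-3, 20, -5) = (-0.4, 1, 0.5)
Step 2: at (-0.4, 1, 0.5), ∇F = (0.2, 4, 2.2) → (-0.4, 1, 0.5) − 0.2·(0.2, 4, 2.2) = (-0.44, 0.2, 0.06)
Step 3: at (-0.44, 0.2, 0.06), ∇F = (-0.76, 0.8, -0.52) → (-0.44, 0.2, 0.06) − 0.2·(-0.76, 0.8, -0.52) = (-0.288, 0.04, 0.164)
Step 4: at (-0.288, 0.04, 0.164), ∇F = (-0.248, 0.16, 0.408) → (-0.288, 0.04, 0.164) − 0.2·(-0.248, 0.16, 0.408) = (-0.2384, 0.008, 0.0824)
w = 0.0824

0.0824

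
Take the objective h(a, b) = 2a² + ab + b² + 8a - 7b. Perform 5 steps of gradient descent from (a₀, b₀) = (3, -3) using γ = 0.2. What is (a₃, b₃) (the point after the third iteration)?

(-2.072, 2.224)

∇h = (4a + b + 8, a + 2b - 7)
Step 1: at (3, -3), ∇h = (17, -10) → (3, -3) − 0.2·(17, -10) = (-0.4, -1)
Step 2: at (-0.4, -1), ∇h = (5.4, -9.4) → (-0.4, -1) − 0.2·(5.4, -9.4) = (-1.48, 0.88)
Step 3: at (-1.48, 0.88), ∇h = (2.96, -6.72) → (-1.48, 0.88) − 0.2·(2.96, -6.72) = (-2.072, 2.224)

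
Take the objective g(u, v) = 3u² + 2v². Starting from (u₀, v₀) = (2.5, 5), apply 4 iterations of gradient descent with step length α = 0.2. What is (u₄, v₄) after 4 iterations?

∇g = (6u, 4v)
Step 1: at (2.5, 5), ∇g = (15, 20) → (2.5, 5) − 0.2·(15, 20) = (-0.5, 1)
Step 2: at (-0.5, 1), ∇g = (-3, 4) → (-0.5, 1) − 0.2·(-3, 4) = (0.1, 0.2)
Step 3: at (0.1, 0.2), ∇g = (0.6, 0.8) → (0.1, 0.2) − 0.2·(0.6, 0.8) = (-0.02, 0.04)
Step 4: at (-0.02, 0.04), ∇g = (-0.12, 0.16) → (-0.02, 0.04) − 0.2·(-0.12, 0.16) = (0.004, 0.008)

(0.004, 0.008)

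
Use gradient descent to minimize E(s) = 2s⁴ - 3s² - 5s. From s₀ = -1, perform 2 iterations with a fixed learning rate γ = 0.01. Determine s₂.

-0.87145144

E′(s) = 8s³ - 6s - 5
s₁ = -1 − 0.01·(-7) = -0.93
s₂ = -0.93 − 0.01·(-5.854856) = -0.87145144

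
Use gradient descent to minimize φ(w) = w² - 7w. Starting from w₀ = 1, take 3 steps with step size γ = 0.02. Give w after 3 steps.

1.28816

φ′(w) = 2w - 7
Step 1: φ′(1) = -5; w₁ = 1 − 0.02·(-5) = 1.1
Step 2: φ′(1.1) = -4.8; w₂ = 1.1 − 0.02·(-4.8) = 1.196
Step 3: φ′(1.196) = -4.608; w₃ = 1.196 − 0.02·(-4.608) = 1.28816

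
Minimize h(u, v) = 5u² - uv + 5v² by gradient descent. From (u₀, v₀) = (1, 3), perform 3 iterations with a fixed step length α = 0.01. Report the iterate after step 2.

∇h = (10u - v, -u + 10v)
Step 1: at (1, 3), ∇h = (7, 29) → (1, 3) − 0.01·(7, 29) = (0.93, 2.71)
Step 2: at (0.93, 2.71), ∇h = (6.59, 26.17) → (0.93, 2.71) − 0.01·(6.59, 26.17) = (0.8641, 2.4483)

(0.8641, 2.4483)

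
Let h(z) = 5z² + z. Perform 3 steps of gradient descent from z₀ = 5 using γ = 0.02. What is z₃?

h′(z) = 10z + 1
Step 1: h′(5) = 51; z₁ = 5 − 0.02·51 = 3.98
Step 2: h′(3.98) = 40.8; z₂ = 3.98 − 0.02·40.8 = 3.164
Step 3: h′(3.164) = 32.64; z₃ = 3.164 − 0.02·32.64 = 2.5112

2.5112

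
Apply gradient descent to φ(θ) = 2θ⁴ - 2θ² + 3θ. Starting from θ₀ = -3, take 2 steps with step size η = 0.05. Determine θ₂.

φ′(θ) = 8θ³ - 4θ + 3
Step 1: φ′(-3) = -201; θ₁ = -3 − 0.05·(-201) = 7.05
Step 2: φ′(7.05) = 2778.021; θ₂ = 7.05 − 0.05·2778.021 = -131.85105

-131.85105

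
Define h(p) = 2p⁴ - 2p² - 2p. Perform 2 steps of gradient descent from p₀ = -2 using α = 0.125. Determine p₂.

-136.578125

h′(p) = 8p³ - 4p - 2
p₁ = -2 − 0.125·(-58) = 5.25
p₂ = 5.25 − 0.125·1134.625 = -136.578125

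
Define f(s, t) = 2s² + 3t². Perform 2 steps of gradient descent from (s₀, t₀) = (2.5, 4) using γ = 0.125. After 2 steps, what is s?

∇f = (4s, 6t)
(s₁, t₁) = (2.5, 4) − 0.125·(10, 24) = (1.25, 1)
(s₂, t₂) = (1.25, 1) − 0.125·(5, 6) = (0.625, 0.25)
s = 0.625

0.625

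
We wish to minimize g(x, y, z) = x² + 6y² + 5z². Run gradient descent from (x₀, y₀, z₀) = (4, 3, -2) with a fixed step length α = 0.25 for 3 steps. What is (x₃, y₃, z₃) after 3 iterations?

(0.5, -24, 6.75)

∇g = (2x, 12y, 10z)
(x₁, y₁, z₁) = (4, 3, -2) − 0.25·(8, 36, -20) = (2, -6, 3)
(x₂, y₂, z₂) = (2, -6, 3) − 0.25·(4, -72, 30) = (1, 12, -4.5)
(x₃, y₃, z₃) = (1, 12, -4.5) − 0.25·(2, 144, -45) = (0.5, -24, 6.75)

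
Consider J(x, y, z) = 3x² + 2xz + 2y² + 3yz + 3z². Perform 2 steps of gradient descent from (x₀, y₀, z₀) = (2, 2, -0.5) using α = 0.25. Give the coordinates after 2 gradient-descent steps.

∇J = (6x + 2z, 4y + 3z, 2x + 3y + 6z)
Step 1: at (2, 2, -0.5), ∇J = (11, 6.5, 7) → (2, 2, -0.5) − 0.25·(11, 6.5, 7) = (-0.75, 0.375, -2.25)
Step 2: at (-0.75, 0.375, -2.25), ∇J = (-9, -5.25, -13.875) → (-0.75, 0.375, -2.25) − 0.25·(-9, -5.25, -13.875) = (1.5, 1.6875, 1.21875)

(1.5, 1.6875, 1.21875)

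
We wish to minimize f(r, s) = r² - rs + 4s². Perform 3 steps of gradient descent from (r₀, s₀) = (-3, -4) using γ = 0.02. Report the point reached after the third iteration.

(-2.85224, -2.52108)

∇f = (2r - s, -r + 8s)
(r₁, s₁) = (-3, -4) − 0.02·(-2, -29) = (-2.96, -3.42)
(r₂, s₂) = (-2.96, -3.42) − 0.02·(-2.5, -24.4) = (-2.91, -2.932)
(r₃, s₃) = (-2.91, -2.932) − 0.02·(-2.888, -20.546) = (-2.85224, -2.52108)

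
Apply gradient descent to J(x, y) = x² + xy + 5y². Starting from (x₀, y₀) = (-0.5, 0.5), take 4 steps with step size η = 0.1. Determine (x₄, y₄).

(-0.24085, 0.02965)

∇J = (2x + y, x + 10y)
(x₁, y₁) = (-0.5, 0.5) − 0.1·(-0.5, 4.5) = (-0.45, 0.05)
(x₂, y₂) = (-0.45, 0.05) − 0.1·(-0.85, 0.05) = (-0.365, 0.045)
(x₃, y₃) = (-0.365, 0.045) − 0.1·(-0.685, 0.085) = (-0.2965, 0.0365)
(x₄, y₄) = (-0.2965, 0.0365) − 0.1·(-0.5565, 0.0685) = (-0.24085, 0.02965)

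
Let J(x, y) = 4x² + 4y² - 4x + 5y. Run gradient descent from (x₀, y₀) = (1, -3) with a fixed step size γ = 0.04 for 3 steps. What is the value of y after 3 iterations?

-1.371776

∇J = (8x - 4, 8y + 5)
Step 1: at (1, -3), ∇J = (4, -19) → (1, -3) − 0.04·(4, -19) = (0.84, -2.24)
Step 2: at (0.84, -2.24), ∇J = (2.72, -12.92) → (0.84, -2.24) − 0.04·(2.72, -12.92) = (0.7312, -1.7232)
Step 3: at (0.7312, -1.7232), ∇J = (1.8496, -8.7856) → (0.7312, -1.7232) − 0.04·(1.8496, -8.7856) = (0.657216, -1.371776)
y = -1.371776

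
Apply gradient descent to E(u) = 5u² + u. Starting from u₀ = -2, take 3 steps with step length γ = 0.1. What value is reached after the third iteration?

E′(u) = 10u + 1
u₁ = -2 − 0.1·(-19) = -0.1
u₂ = -0.1 − 0.1·0 = -0.1
u₃ = -0.1 − 0.1·0 = -0.1

-0.1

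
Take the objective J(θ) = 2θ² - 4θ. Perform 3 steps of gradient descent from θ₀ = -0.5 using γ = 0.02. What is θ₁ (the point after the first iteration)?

-0.38

J′(θ) = 4θ - 4
Step 1: J′(-0.5) = -6; θ₁ = -0.5 − 0.02·(-6) = -0.38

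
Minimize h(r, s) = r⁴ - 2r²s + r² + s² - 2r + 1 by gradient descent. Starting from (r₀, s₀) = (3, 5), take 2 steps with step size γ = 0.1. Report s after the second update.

∇h = (4r³ - 4rs + 2r - 2, -2r² + 2s)
(r₁, s₁) = (3, 5) − 0.1·(52, -8) = (-2.2, 5.8)
(r₂, s₂) = (-2.2, 5.8) − 0.1·(2.048, 1.92) = (-2.4048, 5.608)
s = 5.608

5.608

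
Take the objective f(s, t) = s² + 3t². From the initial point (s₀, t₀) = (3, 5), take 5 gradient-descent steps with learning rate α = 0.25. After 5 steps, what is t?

-0.15625

∇f = (2s, 6t)
(s₁, t₁) = (3, 5) − 0.25·(6, 30) = (1.5, -2.5)
(s₂, t₂) = (1.5, -2.5) − 0.25·(3, -15) = (0.75, 1.25)
(s₃, t₃) = (0.75, 1.25) − 0.25·(1.5, 7.5) = (0.375, -0.625)
(s₄, t₄) = (0.375, -0.625) − 0.25·(0.75, -3.75) = (0.1875, 0.3125)
(s₅, t₅) = (0.1875, 0.3125) − 0.25·(0.375, 1.875) = (0.09375, -0.15625)
t = -0.15625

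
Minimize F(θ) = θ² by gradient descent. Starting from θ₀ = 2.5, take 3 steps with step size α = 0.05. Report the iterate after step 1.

2.25

F′(θ) = 2θ
Step 1: F′(2.5) = 5; θ₁ = 2.5 − 0.05·5 = 2.25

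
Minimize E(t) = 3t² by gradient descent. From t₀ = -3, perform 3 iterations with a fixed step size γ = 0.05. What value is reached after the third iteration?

E′(t) = 6t
t₁ = -3 − 0.05·(-18) = -2.1
t₂ = -2.1 − 0.05·(-12.6) = -1.47
t₃ = -1.47 − 0.05·(-8.82) = -1.029

-1.029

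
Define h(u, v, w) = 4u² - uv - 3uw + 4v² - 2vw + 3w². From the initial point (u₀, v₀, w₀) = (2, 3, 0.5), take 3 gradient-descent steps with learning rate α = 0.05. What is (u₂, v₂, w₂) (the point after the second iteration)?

(1.095, 1.33625, 1.07375)

∇h = (8u - v - 3w, -u + 8v - 2w, -3u - 2v + 6w)
(u₁, v₁, w₁) = (2, 3, 0.5) − 0.05·(11.5, 21, -9) = (1.425, 1.95, 0.95)
(u₂, v₂, w₂) = (1.425, 1.95, 0.95) − 0.05·(6.6, 12.275, -2.475) = (1.095, 1.33625, 1.07375)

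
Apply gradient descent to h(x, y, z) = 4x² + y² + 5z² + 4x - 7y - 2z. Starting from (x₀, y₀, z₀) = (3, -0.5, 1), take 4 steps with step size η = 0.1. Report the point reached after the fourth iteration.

∇h = (8x + 4, 2y - 7, 10z - 2)
(x₁, y₁, z₁) = (3, -0.5, 1) − 0.1·(28, -8, 8) = (0.2, 0.3, 0.2)
(x₂, y₂, z₂) = (0.2, 0.3, 0.2) − 0.1·(5.6, -6.4, 0) = (-0.36, 0.94, 0.2)
(x₃, y₃, z₃) = (-0.36, 0.94, 0.2) − 0.1·(1.12, -5.12, 0) = (-0.472, 1.452, 0.2)
(x₄, y₄, z₄) = (-0.472, 1.452, 0.2) − 0.1·(0.224, -4.096, 0) = (-0.4944, 1.8616, 0.2)

(-0.4944, 1.8616, 0.2)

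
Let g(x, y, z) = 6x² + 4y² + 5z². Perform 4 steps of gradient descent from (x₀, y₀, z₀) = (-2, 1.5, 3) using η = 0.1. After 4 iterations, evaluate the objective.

0.00008448

∇g = (12x, 8y, 10z)
Step 1: at (-2, 1.5, 3), ∇g = (-24, 12, 30) → (-2, 1.5, 3) − 0.1·(-24, 12, 30) = (0.4, 0.3, 0)
Step 2: at (0.4, 0.3, 0), ∇g = (4.8, 2.4, 0) → (0.4, 0.3, 0) − 0.1·(4.8, 2.4, 0) = (-0.08, 0.06, 0)
Step 3: at (-0.08, 0.06, 0), ∇g = (-0.96, 0.48, 0) → (-0.08, 0.06, 0) − 0.1·(-0.96, 0.48, 0) = (0.016, 0.012, 0)
Step 4: at (0.016, 0.012, 0), ∇g = (0.192, 0.096, 0) → (0.016, 0.012, 0) − 0.1·(0.192, 0.096, 0) = (-0.0032, 0.0024, 0)
g(-0.0032, 0.0024, 0) = 0.00008448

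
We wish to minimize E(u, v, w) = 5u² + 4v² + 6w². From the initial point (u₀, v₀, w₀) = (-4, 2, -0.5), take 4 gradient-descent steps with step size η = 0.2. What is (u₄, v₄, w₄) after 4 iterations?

(-4, 0.2592, -1.9208)

∇E = (10u, 8v, 12w)
(u₁, v₁, w₁) = (-4, 2, -0.5) − 0.2·(-40, 16, -6) = (4, -1.2, 0.7)
(u₂, v₂, w₂) = (4, -1.2, 0.7) − 0.2·(40, -9.6, 8.4) = (-4, 0.72, -0.98)
(u₃, v₃, w₃) = (-4, 0.72, -0.98) − 0.2·(-40, 5.76, -11.76) = (4, -0.432, 1.372)
(u₄, v₄, w₄) = (4, -0.432, 1.372) − 0.2·(40, -3.456, 16.464) = (-4, 0.2592, -1.9208)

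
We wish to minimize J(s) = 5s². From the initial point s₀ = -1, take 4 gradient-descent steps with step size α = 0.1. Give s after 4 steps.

J′(s) = 10s
s₁ = -1 − 0.1·(-10) = 0
s₂ = 0 − 0.1·0 = 0
s₃ = 0 − 0.1·0 = 0
s₄ = 0 − 0.1·0 = 0

0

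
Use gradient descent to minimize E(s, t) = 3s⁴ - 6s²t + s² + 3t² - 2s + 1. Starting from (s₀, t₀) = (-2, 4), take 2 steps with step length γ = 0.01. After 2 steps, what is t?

∇E = (12s³ - 12st + 2s - 2, -6s² + 6t)
Step 1: at (-2, 4), ∇E = (-6, 0) → (-2, 4) − 0.01·(-6, 0) = (-1.94, 4)
Step 2: at (-1.94, 4), ∇E = (-0.376608, 1.4184) → (-1.94, 4) − 0.01·(-0.376608, 1.4184) = (-1.93623392, 3.985816)
t = 3.985816

3.985816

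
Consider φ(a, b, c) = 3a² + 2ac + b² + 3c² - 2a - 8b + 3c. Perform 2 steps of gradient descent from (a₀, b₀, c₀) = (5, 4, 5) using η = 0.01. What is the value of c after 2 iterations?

4.1734

∇φ = (6a + 2c - 2, 2b - 8, 2a + 6c + 3)
(a₁, b₁, c₁) = (5, 4, 5) − 0.01·(38, 0, 43) = (4.62, 4, 4.57)
(a₂, b₂, c₂) = (4.62, 4, 4.57) − 0.01·(34.86, 0, 39.66) = (4.2714, 4, 4.1734)
c = 4.1734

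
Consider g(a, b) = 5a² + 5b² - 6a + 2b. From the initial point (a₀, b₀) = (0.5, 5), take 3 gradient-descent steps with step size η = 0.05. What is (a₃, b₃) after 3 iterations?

∇g = (10a - 6, 10b + 2)
(a₁, b₁) = (0.5, 5) − 0.05·(-1, 52) = (0.55, 2.4)
(a₂, b₂) = (0.55, 2.4) − 0.05·(-0.5, 26) = (0.575, 1.1)
(a₃, b₃) = (0.575, 1.1) − 0.05·(-0.25, 13) = (0.5875, 0.45)

(0.5875, 0.45)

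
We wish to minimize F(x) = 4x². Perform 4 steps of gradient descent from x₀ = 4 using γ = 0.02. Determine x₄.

F′(x) = 8x
x₁ = 4 − 0.02·32 = 3.36
x₂ = 3.36 − 0.02·26.88 = 2.8224
x₃ = 2.8224 − 0.02·22.5792 = 2.370816
x₄ = 2.370816 − 0.02·18.966528 = 1.99148544

1.99148544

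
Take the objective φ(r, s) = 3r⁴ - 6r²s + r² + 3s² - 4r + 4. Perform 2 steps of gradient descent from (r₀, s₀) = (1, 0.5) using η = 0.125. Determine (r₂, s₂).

(1.34375, 0.40625)

∇φ = (12r³ - 12rs + 2r - 4, -6r² + 6s)
Step 1: at (1, 0.5), ∇φ = (4, -3) → (1, 0.5) − 0.125·(4, -3) = (0.5, 0.875)
Step 2: at (0.5, 0.875), ∇φ = (-6.75, 3.75) → (0.5, 0.875) − 0.125·(-6.75, 3.75) = (1.34375, 0.40625)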